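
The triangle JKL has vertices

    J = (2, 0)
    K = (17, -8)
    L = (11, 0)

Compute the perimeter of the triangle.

36

|JK| = √((15)² + (-8)²) = √289 = 17
|KL| = √((-6)² + (8)²) = √100 = 10
|LJ| = √((-9)² + (0)²) = √81 = 9
Perimeter = 17 + 10 + 9 = 36.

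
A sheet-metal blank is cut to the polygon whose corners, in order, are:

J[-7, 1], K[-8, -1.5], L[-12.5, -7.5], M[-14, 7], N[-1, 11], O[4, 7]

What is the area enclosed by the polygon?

J→K: (-7)(-1.5) − (-8)(1) = 18.5
K→L: (-8)(-7.5) − (-12.5)(-1.5) = 41.25
L→M: (-12.5)(7) − (-14)(-7.5) = -192.5
M→N: (-14)(11) − (-1)(7) = -147
N→O: (-1)(7) − (4)(11) = -51
O→J: (4)(1) − (-7)(7) = 53
Σ = -277.75
Area = |Σ|/2 = 138.875.

138.875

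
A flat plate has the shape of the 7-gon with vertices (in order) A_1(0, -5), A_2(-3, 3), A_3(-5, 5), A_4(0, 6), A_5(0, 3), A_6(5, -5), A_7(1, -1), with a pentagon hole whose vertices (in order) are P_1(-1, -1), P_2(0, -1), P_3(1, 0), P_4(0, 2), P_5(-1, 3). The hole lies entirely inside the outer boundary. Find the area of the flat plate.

Outer boundary:
Apply the surveyor's formula: 2A = Σ (x_i·y_{i+1} − x_{i+1}·y_i), indices taken mod 7.
A_1→A_2: (0)(3) − (-3)(-5) = -15
A_2→A_3: (-3)(5) − (-5)(3) = 0
A_3→A_4: (-5)(6) − (0)(5) = -30
A_4→A_5: (0)(3) − (0)(6) = 0
A_5→A_6: (0)(-5) − (5)(3) = -15
A_6→A_7: (5)(-1) − (1)(-5) = 0
A_7→A_1: (1)(-5) − (0)(-1) = -5
Σ = -65
Area = |Σ|/2 = 32.5.
Hole:
Σ = (1) + (1) + (2) + (2) + (4) = 10
Area = |Σ|/2 = 5.
Net area = 32.5 − 5 = 27.5.

27.5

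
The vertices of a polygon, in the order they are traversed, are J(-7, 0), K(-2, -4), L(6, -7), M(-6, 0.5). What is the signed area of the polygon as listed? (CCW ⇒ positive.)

15.25

Apply Gauss's area formula: 2A = Σ (x_i·y_{i+1} − x_{i+1}·y_i), indices taken mod 4.
Σ = (28) + (38) + (-39) + (3.5) = 30.5
Signed area = Σ/2 = 15.25 (positive ⇒ counter-clockwise traversal).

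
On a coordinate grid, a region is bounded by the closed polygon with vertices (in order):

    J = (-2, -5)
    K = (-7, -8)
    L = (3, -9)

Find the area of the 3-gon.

Apply the shoelace (surveyor's) formula: 2A = Σ (x_i·y_{i+1} − x_{i+1}·y_i), indices taken mod 3.
J→K: (-2)(-8) − (-7)(-5) = -19
K→L: (-7)(-9) − (3)(-8) = 87
L→J: (3)(-5) − (-2)(-9) = -33
Σ = 35
Area = |Σ|/2 = 17.5.

17.5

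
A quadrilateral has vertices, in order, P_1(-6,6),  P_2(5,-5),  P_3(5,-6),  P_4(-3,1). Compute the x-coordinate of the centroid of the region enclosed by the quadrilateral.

-16/45

Apply the shoelace (surveyor's) formula. First the cross-terms c_i = x_i·y_{i+1} − x_{i+1}·y_i:
  0, -5, -13, -12  ⇒  2A = -30, A = -15.
Then Σ (x_i + x_{i+1})·c_i = 32, so x̄ = 32 / (6·(-15)) = -16/45.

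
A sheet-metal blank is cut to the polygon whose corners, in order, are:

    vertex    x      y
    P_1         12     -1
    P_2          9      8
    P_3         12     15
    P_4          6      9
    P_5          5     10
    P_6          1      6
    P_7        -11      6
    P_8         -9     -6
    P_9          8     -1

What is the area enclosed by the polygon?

225

Apply the shoelace (surveyor's) formula: 2A = Σ (x_i·y_{i+1} − x_{i+1}·y_i), indices taken mod 9.
Cross-terms: 105, 39, 18, 15, 20, 72, 120, 57, 4  ⇒  Σ = 450
Area = |Σ|/2 = 225.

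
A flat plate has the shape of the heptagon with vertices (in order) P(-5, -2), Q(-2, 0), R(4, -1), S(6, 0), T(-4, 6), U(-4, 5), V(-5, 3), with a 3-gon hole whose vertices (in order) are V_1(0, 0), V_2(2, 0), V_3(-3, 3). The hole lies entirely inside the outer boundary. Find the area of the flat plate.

Outer boundary:
Apply Gauss's area formula: 2A = Σ (x_i·y_{i+1} − x_{i+1}·y_i), indices taken mod 7.
Σ = (-4) + (2) + (6) + (36) + (4) + (13) + (25) = 82
Area = |Σ|/2 = 41.
Hole:
Σ = (0) + (6) + (0) = 6
Area = |Σ|/2 = 3.
Net area = 41 − 3 = 38.

38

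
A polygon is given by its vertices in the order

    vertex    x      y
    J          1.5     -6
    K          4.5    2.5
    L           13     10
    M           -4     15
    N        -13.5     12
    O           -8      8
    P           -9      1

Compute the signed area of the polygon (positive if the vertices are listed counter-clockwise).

Apply the shoelace (surveyor's) formula: 2A = Σ (x_i·y_{i+1} − x_{i+1}·y_i), indices taken mod 7.
Cross-terms: 30.75, 12.5, 235, 154.5, -12, 64, 52.5  ⇒  Σ = 537.25
Signed area = Σ/2 = 268.625 (positive ⇒ counter-clockwise traversal).

268.625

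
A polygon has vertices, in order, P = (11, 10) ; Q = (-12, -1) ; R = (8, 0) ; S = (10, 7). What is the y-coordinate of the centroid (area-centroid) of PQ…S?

Apply the surveyor's formula. First the cross-terms c_i = x_i·y_{i+1} − x_{i+1}·y_i:
  109, 8, 56, 23  ⇒  2A = 196, A = 98.
Then Σ (y_i + y_{i+1})·c_i = 1756, so ȳ = 1756 / (6·98) = 439/147.

439/147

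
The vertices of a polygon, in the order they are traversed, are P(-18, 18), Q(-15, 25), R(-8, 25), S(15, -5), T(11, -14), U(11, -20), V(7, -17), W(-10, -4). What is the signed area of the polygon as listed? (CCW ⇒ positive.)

Cross-terms: -180, -175, -335, -155, -66, -47, -198, -252  ⇒  Σ = -1408
Signed area = Σ/2 = -704 (negative ⇒ clockwise traversal).

-704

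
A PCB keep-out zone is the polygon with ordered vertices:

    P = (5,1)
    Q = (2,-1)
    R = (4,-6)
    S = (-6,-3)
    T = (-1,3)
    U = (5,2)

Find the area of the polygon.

53

P→Q: (5)(-1) − (2)(1) = -7
Q→R: (2)(-6) − (4)(-1) = -8
R→S: (4)(-3) − (-6)(-6) = -48
S→T: (-6)(3) − (-1)(-3) = -21
T→U: (-1)(2) − (5)(3) = -17
U→P: (5)(1) − (5)(2) = -5
Σ = -106
Area = |Σ|/2 = 53.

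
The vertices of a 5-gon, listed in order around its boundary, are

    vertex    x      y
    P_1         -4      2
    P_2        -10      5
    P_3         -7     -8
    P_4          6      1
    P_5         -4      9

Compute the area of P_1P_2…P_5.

121

P_1→P_2: (-4)(5) − (-10)(2) = 0
P_2→P_3: (-10)(-8) − (-7)(5) = 115
P_3→P_4: (-7)(1) − (6)(-8) = 41
P_4→P_5: (6)(9) − (-4)(1) = 58
P_5→P_1: (-4)(2) − (-4)(9) = 28
Σ = 242
Area = |Σ|/2 = 121.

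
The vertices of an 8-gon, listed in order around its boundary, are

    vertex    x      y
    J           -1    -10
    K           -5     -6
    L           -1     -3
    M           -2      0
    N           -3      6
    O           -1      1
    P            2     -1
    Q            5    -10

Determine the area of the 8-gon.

63

Apply the shoelace formula: 2A = Σ (x_i·y_{i+1} − x_{i+1}·y_i), indices taken mod 8.
Σ = (-44) + (9) + (-6) + (-12) + (3) + (-1) + (-15) + (-60) = -126
Area = |Σ|/2 = 63.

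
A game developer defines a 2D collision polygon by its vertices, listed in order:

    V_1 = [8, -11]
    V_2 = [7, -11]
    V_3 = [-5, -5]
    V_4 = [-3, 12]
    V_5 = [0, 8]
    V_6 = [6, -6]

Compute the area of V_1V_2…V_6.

133

Σ = (-11) + (-90) + (-75) + (-24) + (-48) + (-18) = -266
Area = |Σ|/2 = 133.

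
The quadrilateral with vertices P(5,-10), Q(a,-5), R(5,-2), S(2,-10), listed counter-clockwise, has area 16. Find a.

6

Write out the shoelace sum; only the two edges meeting at Q involve a:
2·Area = [(5·(-5) − a·(-10)) + (a·(-2) − 5·(-5))] + -16
       = 8·a + -16 = 32
⇒ a = 6.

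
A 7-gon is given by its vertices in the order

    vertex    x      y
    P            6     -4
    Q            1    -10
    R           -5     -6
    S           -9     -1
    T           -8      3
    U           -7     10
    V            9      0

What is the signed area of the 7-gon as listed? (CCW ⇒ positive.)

-190.5

Cross-terms: -56, -56, -49, -35, -59, -90, -36  ⇒  Σ = -381
Signed area = Σ/2 = -190.5 (negative ⇒ clockwise traversal).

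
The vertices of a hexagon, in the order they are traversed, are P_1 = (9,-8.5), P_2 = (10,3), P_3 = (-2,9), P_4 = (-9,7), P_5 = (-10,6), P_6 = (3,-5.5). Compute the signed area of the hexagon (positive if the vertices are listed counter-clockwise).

176

Apply the shoelace formula: 2A = Σ (x_i·y_{i+1} − x_{i+1}·y_i), indices taken mod 6.
Σ = (112) + (96) + (67) + (16) + (37) + (24) = 352
Signed area = Σ/2 = 176 (positive ⇒ counter-clockwise traversal).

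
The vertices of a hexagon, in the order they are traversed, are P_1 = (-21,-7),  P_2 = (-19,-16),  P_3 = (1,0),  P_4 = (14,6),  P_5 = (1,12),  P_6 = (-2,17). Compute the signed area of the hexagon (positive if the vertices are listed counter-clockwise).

Apply Gauss's area formula: 2A = Σ (x_i·y_{i+1} − x_{i+1}·y_i), indices taken mod 6.
Σ = (203) + (16) + (6) + (162) + (41) + (371) = 799
Signed area = Σ/2 = 399.5 (positive ⇒ counter-clockwise traversal).

399.5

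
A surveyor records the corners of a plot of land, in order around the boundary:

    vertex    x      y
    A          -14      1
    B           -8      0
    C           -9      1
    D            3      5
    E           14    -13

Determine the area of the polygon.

162.5

Σ = (8) + (-8) + (-48) + (-109) + (-168) = -325
Area = |Σ|/2 = 162.5.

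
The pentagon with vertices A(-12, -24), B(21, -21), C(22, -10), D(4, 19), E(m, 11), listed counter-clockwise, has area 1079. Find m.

-12

The doubled signed area Σ (x_i y_{i+1} − x_{i+1} y_i) is linear in m.
With m=0 it equals 1642; the coefficient of m is -43 (from the two edges through E).
So -43·m + 1642 = 2·1079 = 2158 ⇒ m = -12.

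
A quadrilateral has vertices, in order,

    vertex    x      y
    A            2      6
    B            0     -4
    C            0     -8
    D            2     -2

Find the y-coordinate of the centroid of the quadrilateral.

Apply Gauss's area formula. First the cross-terms c_i = x_i·y_{i+1} − x_{i+1}·y_i:
  -8, 0, 16, 16  ⇒  2A = 24, A = 12.
Then Σ (y_i + y_{i+1})·c_i = -112, so ȳ = -112 / (6·12) = -14/9.

-14/9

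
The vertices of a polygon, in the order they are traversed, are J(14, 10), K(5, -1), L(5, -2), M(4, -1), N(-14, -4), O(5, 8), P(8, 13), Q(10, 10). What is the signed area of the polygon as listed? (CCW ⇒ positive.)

-138.5

Apply the surveyor's formula: 2A = Σ (x_i·y_{i+1} − x_{i+1}·y_i), indices taken mod 8.
Σ = (-64) + (-5) + (3) + (-30) + (-92) + (1) + (-50) + (-40) = -277
Signed area = Σ/2 = -138.5 (negative ⇒ clockwise traversal).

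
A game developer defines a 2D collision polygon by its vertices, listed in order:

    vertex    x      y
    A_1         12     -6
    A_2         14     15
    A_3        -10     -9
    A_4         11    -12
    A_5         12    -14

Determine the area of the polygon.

296.5

Σ = (264) + (24) + (219) + (-10) + (96) = 593
Area = |Σ|/2 = 296.5.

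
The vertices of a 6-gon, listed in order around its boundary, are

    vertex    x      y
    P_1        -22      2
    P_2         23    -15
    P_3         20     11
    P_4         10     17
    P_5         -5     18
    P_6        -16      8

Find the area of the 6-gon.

Apply the shoelace (surveyor's) formula: 2A = Σ (x_i·y_{i+1} − x_{i+1}·y_i), indices taken mod 6.
Cross-terms: 284, 553, 230, 265, 248, 144  ⇒  Σ = 1724
Area = |Σ|/2 = 862.

862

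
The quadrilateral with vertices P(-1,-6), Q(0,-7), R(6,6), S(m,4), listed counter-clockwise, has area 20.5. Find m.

The doubled signed area Σ (x_i y_{i+1} − x_{i+1} y_i) is linear in m.
With m=0 it equals 77; the coefficient of m is -12 (from the two edges through S).
So -12·m + 77 = 2·20.5 = 41 ⇒ m = 3.

3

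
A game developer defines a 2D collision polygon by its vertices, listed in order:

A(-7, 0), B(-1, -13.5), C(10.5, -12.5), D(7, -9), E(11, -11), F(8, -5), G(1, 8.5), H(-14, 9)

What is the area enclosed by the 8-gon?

280.375

Σ = (94.5) + (154.25) + (-7) + (22) + (33) + (73) + (128) + (63) = 560.75
Area = |Σ|/2 = 280.375.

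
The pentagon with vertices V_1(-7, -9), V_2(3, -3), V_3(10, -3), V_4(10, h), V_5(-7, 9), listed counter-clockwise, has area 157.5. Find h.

0

Write out the shoelace sum; only the two edges meeting at V_4 involve h:
2·Area = [(10·h − 10·(-3)) + (10·9 − (-7)·h)] + 195
       = 17·h + 315 = 315
⇒ h = 0.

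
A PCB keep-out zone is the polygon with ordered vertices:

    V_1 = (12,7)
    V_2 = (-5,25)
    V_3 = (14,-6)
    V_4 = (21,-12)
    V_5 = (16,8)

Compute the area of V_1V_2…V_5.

Apply the shoelace (surveyor's) formula: 2A = Σ (x_i·y_{i+1} − x_{i+1}·y_i), indices taken mod 5.
V_1→V_2: (12)(25) − (-5)(7) = 335
V_2→V_3: (-5)(-6) − (14)(25) = -320
V_3→V_4: (14)(-12) − (21)(-6) = -42
V_4→V_5: (21)(8) − (16)(-12) = 360
V_5→V_1: (16)(7) − (12)(8) = 16
Σ = 349
Area = |Σ|/2 = 174.5.

174.5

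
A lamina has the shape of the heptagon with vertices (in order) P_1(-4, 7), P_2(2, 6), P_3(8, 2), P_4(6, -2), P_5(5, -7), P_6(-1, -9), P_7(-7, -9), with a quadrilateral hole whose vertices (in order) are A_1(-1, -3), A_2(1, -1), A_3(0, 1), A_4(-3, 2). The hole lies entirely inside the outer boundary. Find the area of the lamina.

157

Outer boundary:
Apply the shoelace formula: 2A = Σ (x_i·y_{i+1} − x_{i+1}·y_i), indices taken mod 7.
Cross-terms: -38, -44, -28, -32, -52, -54, -85  ⇒  Σ = -333
Area = |Σ|/2 = 166.5.
Hole:
Apply the shoelace formula: 2A = Σ (x_i·y_{i+1} − x_{i+1}·y_i), indices taken mod 4.
A_1→A_2: (-1)(-1) − (1)(-3) = 4
A_2→A_3: (1)(1) − (0)(-1) = 1
A_3→A_4: (0)(2) − (-3)(1) = 3
A_4→A_1: (-3)(-3) − (-1)(2) = 11
Σ = 19
Area = |Σ|/2 = 9.5.
Net area = 166.5 − 9.5 = 157.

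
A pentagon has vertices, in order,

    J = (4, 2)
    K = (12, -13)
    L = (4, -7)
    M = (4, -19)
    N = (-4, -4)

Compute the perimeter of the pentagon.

|JK| = √((8)² + (-15)²) = √289 = 17
|KL| = √((-8)² + (6)²) = √100 = 10
|LM| = √((0)² + (-12)²) = √144 = 12
|MN| = √((-8)² + (15)²) = √289 = 17
|NJ| = √((8)² + (6)²) = √100 = 10
Perimeter = 17 + 10 + 12 + 17 + 10 = 66.

66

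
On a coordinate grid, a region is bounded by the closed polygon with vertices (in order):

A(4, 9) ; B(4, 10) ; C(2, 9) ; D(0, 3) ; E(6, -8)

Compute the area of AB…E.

Apply the shoelace (surveyor's) formula: 2A = Σ (x_i·y_{i+1} − x_{i+1}·y_i), indices taken mod 5.
Cross-terms: 4, 16, 6, -18, 86  ⇒  Σ = 94
Area = |Σ|/2 = 47.

47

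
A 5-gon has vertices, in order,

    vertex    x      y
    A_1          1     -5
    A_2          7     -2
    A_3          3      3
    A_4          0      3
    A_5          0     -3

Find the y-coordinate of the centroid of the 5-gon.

-29/36

Apply Gauss's area formula. First the cross-terms c_i = x_i·y_{i+1} − x_{i+1}·y_i:
  33, 27, 9, 0, 3  ⇒  2A = 72, A = 36.
Then Σ (y_i + y_{i+1})·c_i = -174, so ȳ = -174 / (6·36) = -29/36.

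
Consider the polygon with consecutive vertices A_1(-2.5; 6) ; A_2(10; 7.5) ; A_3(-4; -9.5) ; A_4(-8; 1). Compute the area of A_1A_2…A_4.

134.625

Cross-terms: -78.75, -65, -80, -45.5  ⇒  Σ = -269.25
Area = |Σ|/2 = 134.625.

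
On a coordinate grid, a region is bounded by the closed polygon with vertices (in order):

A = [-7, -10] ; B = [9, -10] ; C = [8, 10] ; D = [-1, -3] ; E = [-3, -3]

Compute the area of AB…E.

159.5

Cross-terms: 160, 170, -14, -6, 9  ⇒  Σ = 319
Area = |Σ|/2 = 159.5.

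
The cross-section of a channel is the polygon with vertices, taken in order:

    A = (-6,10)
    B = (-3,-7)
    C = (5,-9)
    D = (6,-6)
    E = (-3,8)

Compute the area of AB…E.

103

Apply the shoelace (surveyor's) formula: 2A = Σ (x_i·y_{i+1} − x_{i+1}·y_i), indices taken mod 5.
A→B: (-6)(-7) − (-3)(10) = 72
B→C: (-3)(-9) − (5)(-7) = 62
C→D: (5)(-6) − (6)(-9) = 24
D→E: (6)(8) − (-3)(-6) = 30
E→A: (-3)(10) − (-6)(8) = 18
Σ = 206
Area = |Σ|/2 = 103.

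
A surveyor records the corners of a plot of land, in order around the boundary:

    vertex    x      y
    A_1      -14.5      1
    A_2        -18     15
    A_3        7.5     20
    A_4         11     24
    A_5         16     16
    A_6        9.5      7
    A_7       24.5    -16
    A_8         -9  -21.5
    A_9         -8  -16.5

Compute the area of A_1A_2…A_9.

1112.5

Apply the surveyor's formula: 2A = Σ (x_i·y_{i+1} − x_{i+1}·y_i), indices taken mod 9.
Σ = (-199.5) + (-472.5) + (-40) + (-208) + (-40) + (-323.5) + (-670.75) + (-23.5) + (-247.25) = -2225
Area = |Σ|/2 = 1112.5.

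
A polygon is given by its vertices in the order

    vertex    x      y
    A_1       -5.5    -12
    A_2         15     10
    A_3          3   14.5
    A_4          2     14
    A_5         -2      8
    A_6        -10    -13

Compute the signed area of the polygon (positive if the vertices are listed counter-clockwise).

Σ = (125) + (187.5) + (13) + (44) + (106) + (48.5) = 524
Signed area = Σ/2 = 262 (positive ⇒ counter-clockwise traversal).

262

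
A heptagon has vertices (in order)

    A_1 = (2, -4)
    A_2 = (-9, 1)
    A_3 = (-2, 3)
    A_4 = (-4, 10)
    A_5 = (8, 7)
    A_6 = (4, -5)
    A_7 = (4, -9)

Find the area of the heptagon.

Apply Gauss's area formula: 2A = Σ (x_i·y_{i+1} − x_{i+1}·y_i), indices taken mod 7.
A_1→A_2: (2)(1) − (-9)(-4) = -34
A_2→A_3: (-9)(3) − (-2)(1) = -25
A_3→A_4: (-2)(10) − (-4)(3) = -8
A_4→A_5: (-4)(7) − (8)(10) = -108
A_5→A_6: (8)(-5) − (4)(7) = -68
A_6→A_7: (4)(-9) − (4)(-5) = -16
A_7→A_1: (4)(-4) − (2)(-9) = 2
Σ = -257
Area = |Σ|/2 = 128.5.

128.5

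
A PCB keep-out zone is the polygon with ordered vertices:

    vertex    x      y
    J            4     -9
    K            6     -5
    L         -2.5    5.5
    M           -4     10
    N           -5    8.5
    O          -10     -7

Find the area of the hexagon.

Cross-terms: 34, 20.5, -3, 16, 120, 118  ⇒  Σ = 305.5
Area = |Σ|/2 = 152.75.

152.75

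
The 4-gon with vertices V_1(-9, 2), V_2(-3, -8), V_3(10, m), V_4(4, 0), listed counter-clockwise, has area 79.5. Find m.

1

Write out the shoelace sum; only the two edges meeting at V_3 involve m:
2·Area = [((-3)·m − 10·(-8)) + (10·0 − 4·m)] + 86
       = -7·m + 166 = 159
⇒ m = 1.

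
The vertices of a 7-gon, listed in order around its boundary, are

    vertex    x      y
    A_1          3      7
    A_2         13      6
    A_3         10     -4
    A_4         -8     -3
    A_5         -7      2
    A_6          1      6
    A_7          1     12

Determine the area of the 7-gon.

Σ = (-73) + (-112) + (-62) + (-37) + (-44) + (6) + (-29) = -351
Area = |Σ|/2 = 175.5.

175.5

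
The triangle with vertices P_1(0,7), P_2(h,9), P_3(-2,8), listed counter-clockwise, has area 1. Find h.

-2

Write out the shoelace sum; only the two edges meeting at P_2 involve h:
2·Area = [(0·9 − h·7) + (h·8 − (-2)·9)] + -14
       = 1·h + 4 = 2
⇒ h = -2.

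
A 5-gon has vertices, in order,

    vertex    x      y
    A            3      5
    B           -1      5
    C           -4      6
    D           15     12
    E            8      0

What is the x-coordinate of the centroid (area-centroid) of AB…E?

829/120

Apply the surveyor's formula. First the cross-terms c_i = x_i·y_{i+1} − x_{i+1}·y_i:
  20, 14, -138, -96, 40  ⇒  2A = -160, A = -80.
Then Σ (x_i + x_{i+1})·c_i = -3316, so x̄ = -3316 / (6·(-80)) = 829/120.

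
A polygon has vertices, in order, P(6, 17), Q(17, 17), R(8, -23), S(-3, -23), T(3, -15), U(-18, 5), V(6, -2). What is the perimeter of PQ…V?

146

|PQ| = √((11)² + (0)²) = √121 = 11
|QR| = √((-9)² + (-40)²) = √1681 = 41
|RS| = √((-11)² + (0)²) = √121 = 11
|ST| = √((6)² + (8)²) = √100 = 10
|TU| = √((-21)² + (20)²) = √841 = 29
|UV| = √((24)² + (-7)²) = √625 = 25
|VP| = √((0)² + (19)²) = √361 = 19
Perimeter = 11 + 41 + 11 + 10 + 29 + 25 + 19 = 146.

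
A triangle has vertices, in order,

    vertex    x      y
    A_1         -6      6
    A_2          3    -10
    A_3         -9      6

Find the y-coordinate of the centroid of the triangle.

Apply the shoelace (surveyor's) formula. First the cross-terms c_i = x_i·y_{i+1} − x_{i+1}·y_i:
  42, -72, -18  ⇒  2A = -48, A = -24.
Then Σ (y_i + y_{i+1})·c_i = -96, so ȳ = -96 / (6·(-24)) = 2/3.

2/3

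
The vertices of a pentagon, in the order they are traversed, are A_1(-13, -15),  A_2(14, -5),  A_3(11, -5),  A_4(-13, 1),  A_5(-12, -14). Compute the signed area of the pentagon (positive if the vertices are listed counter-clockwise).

199

Apply Gauss's area formula: 2A = Σ (x_i·y_{i+1} − x_{i+1}·y_i), indices taken mod 5.
A_1→A_2: (-13)(-5) − (14)(-15) = 275
A_2→A_3: (14)(-5) − (11)(-5) = -15
A_3→A_4: (11)(1) − (-13)(-5) = -54
A_4→A_5: (-13)(-14) − (-12)(1) = 194
A_5→A_1: (-12)(-15) − (-13)(-14) = -2
Σ = 398
Signed area = Σ/2 = 199 (positive ⇒ counter-clockwise traversal).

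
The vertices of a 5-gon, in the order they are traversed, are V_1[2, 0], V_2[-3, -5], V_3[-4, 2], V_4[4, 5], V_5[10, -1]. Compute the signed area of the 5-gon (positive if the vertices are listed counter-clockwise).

Σ = (-10) + (-26) + (-28) + (-54) + (2) = -116
Signed area = Σ/2 = -58 (negative ⇒ clockwise traversal).

-58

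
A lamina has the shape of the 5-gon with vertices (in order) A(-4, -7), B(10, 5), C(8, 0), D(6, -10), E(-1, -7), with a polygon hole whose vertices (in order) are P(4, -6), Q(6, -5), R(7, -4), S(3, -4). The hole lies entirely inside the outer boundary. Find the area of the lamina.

Outer boundary:
Apply the surveyor's formula: 2A = Σ (x_i·y_{i+1} − x_{i+1}·y_i), indices taken mod 5.
Σ = (50) + (-40) + (-80) + (-52) + (-21) = -143
Area = |Σ|/2 = 71.5.
Hole:
P→Q: (4)(-5) − (6)(-6) = 16
Q→R: (6)(-4) − (7)(-5) = 11
R→S: (7)(-4) − (3)(-4) = -16
S→P: (3)(-6) − (4)(-4) = -2
Σ = 9
Area = |Σ|/2 = 4.5.
Net area = 71.5 − 4.5 = 67.

67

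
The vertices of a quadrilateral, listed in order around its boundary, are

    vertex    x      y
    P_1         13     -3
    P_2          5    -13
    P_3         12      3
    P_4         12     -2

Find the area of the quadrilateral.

Cross-terms: -154, 171, -60, -10  ⇒  Σ = -53
Area = |Σ|/2 = 26.5.

26.5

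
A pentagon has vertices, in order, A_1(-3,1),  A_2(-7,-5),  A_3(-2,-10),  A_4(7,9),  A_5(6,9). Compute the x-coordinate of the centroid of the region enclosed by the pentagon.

-71/132

Apply the surveyor's formula. First the cross-terms c_i = x_i·y_{i+1} − x_{i+1}·y_i:
  22, 60, 52, 9, 33  ⇒  2A = 176, A = 88.
Then Σ (x_i + x_{i+1})·c_i = -284, so x̄ = -284 / (6·88) = -71/132.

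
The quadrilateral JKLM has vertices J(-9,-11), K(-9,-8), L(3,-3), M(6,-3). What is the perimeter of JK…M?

36

|JK| = √((0)² + (3)²) = √9 = 3
|KL| = √((12)² + (5)²) = √169 = 13
|LM| = √((3)² + (0)²) = √9 = 3
|MJ| = √((-15)² + (-8)²) = √289 = 17
Perimeter = 3 + 13 + 3 + 17 = 36.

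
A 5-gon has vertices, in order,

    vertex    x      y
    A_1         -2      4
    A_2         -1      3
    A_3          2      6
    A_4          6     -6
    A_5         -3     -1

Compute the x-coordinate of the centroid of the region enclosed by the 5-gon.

98/75

Apply the shoelace formula. First the cross-terms c_i = x_i·y_{i+1} − x_{i+1}·y_i:
  -2, -12, -48, -24, -14  ⇒  2A = -100, A = -50.
Then Σ (x_i + x_{i+1})·c_i = -392, so x̄ = -392 / (6·(-50)) = 98/75.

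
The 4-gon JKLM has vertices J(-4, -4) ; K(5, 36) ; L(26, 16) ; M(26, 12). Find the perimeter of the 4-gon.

108

|JK| = √((9)² + (40)²) = √1681 = 41
|KL| = √((21)² + (-20)²) = √841 = 29
|LM| = √((0)² + (-4)²) = √16 = 4
|MJ| = √((-30)² + (-16)²) = √1156 = 34
Perimeter = 41 + 29 + 4 + 34 = 108.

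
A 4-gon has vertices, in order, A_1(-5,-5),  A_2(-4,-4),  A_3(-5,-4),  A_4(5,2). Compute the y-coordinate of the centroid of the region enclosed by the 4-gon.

Apply Gauss's area formula. First the cross-terms c_i = x_i·y_{i+1} − x_{i+1}·y_i:
  0, -4, 10, -15  ⇒  2A = -9, A = -4.5.
Then Σ (y_i + y_{i+1})·c_i = 57, so ȳ = 57 / (6·(-4.5)) = -19/9.

-19/9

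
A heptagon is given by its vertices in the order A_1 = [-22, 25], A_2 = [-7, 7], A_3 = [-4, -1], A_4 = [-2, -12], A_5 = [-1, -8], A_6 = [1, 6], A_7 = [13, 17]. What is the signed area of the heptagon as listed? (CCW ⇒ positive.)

373

Apply the shoelace formula: 2A = Σ (x_i·y_{i+1} − x_{i+1}·y_i), indices taken mod 7.
A_1→A_2: (-22)(7) − (-7)(25) = 21
A_2→A_3: (-7)(-1) − (-4)(7) = 35
A_3→A_4: (-4)(-12) − (-2)(-1) = 46
A_4→A_5: (-2)(-8) − (-1)(-12) = 4
A_5→A_6: (-1)(6) − (1)(-8) = 2
A_6→A_7: (1)(17) − (13)(6) = -61
A_7→A_1: (13)(25) − (-22)(17) = 699
Σ = 746
Signed area = Σ/2 = 373 (positive ⇒ counter-clockwise traversal).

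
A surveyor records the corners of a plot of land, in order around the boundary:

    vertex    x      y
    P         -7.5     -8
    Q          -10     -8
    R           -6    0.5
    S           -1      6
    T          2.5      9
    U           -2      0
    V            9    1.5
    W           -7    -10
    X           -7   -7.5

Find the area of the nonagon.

Apply the shoelace (surveyor's) formula: 2A = Σ (x_i·y_{i+1} − x_{i+1}·y_i), indices taken mod 9.
Σ = (-20) + (-53) + (-35.5) + (-24) + (18) + (-3) + (-79.5) + (-17.5) + (-0.25) = -214.75
Area = |Σ|/2 = 107.375.

107.375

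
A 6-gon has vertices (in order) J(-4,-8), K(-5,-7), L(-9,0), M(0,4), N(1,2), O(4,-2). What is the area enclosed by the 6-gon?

82.5

Σ = (-12) + (-63) + (-36) + (-4) + (-10) + (-40) = -165
Area = |Σ|/2 = 82.5.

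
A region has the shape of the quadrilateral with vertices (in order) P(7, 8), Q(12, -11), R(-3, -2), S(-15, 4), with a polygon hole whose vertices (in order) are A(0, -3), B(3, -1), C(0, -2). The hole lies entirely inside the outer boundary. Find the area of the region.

Outer boundary:
Cross-terms: -173, -57, -42, -148  ⇒  Σ = -420
Area = |Σ|/2 = 210.
Hole:
Apply the shoelace (surveyor's) formula: 2A = Σ (x_i·y_{i+1} − x_{i+1}·y_i), indices taken mod 3.
Σ = (9) + (-6) + (0) = 3
Area = |Σ|/2 = 1.5.
Net area = 210 − 1.5 = 208.5.

208.5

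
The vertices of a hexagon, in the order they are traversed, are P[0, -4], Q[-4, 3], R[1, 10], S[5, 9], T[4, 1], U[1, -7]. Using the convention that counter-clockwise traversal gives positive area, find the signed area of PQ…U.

-82

Cross-terms: -16, -43, -41, -31, -29, -4  ⇒  Σ = -164
Signed area = Σ/2 = -82 (negative ⇒ clockwise traversal).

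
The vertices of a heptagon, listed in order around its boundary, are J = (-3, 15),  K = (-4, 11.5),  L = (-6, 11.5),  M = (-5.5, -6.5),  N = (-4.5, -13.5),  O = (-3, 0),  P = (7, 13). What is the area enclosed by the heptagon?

130.125

Cross-terms: 25.5, 23, 102.25, 45, -40.5, -39, 144  ⇒  Σ = 260.25
Area = |Σ|/2 = 130.125.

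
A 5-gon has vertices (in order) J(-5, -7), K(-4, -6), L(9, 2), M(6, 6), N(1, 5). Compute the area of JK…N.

66

Cross-terms: 2, 46, 42, 24, 18  ⇒  Σ = 132
Area = |Σ|/2 = 66.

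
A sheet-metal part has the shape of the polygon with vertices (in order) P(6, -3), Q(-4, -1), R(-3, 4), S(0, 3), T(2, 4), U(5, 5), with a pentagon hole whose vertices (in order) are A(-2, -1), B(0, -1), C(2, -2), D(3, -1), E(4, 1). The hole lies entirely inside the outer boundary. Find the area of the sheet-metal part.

47

Outer boundary:
Σ = (-18) + (-19) + (-9) + (-6) + (-10) + (-45) = -107
Area = |Σ|/2 = 53.5.
Hole:
Apply Gauss's area formula: 2A = Σ (x_i·y_{i+1} − x_{i+1}·y_i), indices taken mod 5.
A→B: (-2)(-1) − (0)(-1) = 2
B→C: (0)(-2) − (2)(-1) = 2
C→D: (2)(-1) − (3)(-2) = 4
D→E: (3)(1) − (4)(-1) = 7
E→A: (4)(-1) − (-2)(1) = -2
Σ = 13
Area = |Σ|/2 = 6.5.
Net area = 53.5 − 6.5 = 47.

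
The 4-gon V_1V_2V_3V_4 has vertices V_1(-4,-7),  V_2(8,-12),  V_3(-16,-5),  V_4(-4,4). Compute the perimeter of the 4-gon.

|V_1V_2| = √((12)² + (-5)²) = √169 = 13
|V_2V_3| = √((-24)² + (7)²) = √625 = 25
|V_3V_4| = √((12)² + (9)²) = √225 = 15
|V_4V_1| = √((0)² + (-11)²) = √121 = 11
Perimeter = 13 + 25 + 15 + 11 = 64.

64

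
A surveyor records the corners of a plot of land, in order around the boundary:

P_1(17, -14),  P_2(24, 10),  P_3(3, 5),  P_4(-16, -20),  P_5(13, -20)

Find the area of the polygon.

677

P_1→P_2: (17)(10) − (24)(-14) = 506
P_2→P_3: (24)(5) − (3)(10) = 90
P_3→P_4: (3)(-20) − (-16)(5) = 20
P_4→P_5: (-16)(-20) − (13)(-20) = 580
P_5→P_1: (13)(-14) − (17)(-20) = 158
Σ = 1354
Area = |Σ|/2 = 677.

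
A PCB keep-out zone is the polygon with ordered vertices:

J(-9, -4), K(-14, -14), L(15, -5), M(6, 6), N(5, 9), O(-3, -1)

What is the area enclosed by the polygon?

Cross-terms: 70, 280, 120, 24, 22, 3  ⇒  Σ = 519
Area = |Σ|/2 = 259.5.

259.5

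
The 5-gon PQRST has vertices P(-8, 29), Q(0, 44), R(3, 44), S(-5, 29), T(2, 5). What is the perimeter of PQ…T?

88

|PQ| = √((8)² + (15)²) = √289 = 17
|QR| = √((3)² + (0)²) = √9 = 3
|RS| = √((-8)² + (-15)²) = √289 = 17
|ST| = √((7)² + (-24)²) = √625 = 25
|TP| = √((-10)² + (24)²) = √676 = 26
Perimeter = 17 + 3 + 17 + 25 + 26 = 88.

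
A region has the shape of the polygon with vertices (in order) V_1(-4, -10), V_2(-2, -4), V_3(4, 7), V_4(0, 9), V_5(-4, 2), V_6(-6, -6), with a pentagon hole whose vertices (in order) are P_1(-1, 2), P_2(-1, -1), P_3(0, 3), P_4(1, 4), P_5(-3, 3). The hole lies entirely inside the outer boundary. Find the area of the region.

Outer boundary:
Apply the surveyor's formula: 2A = Σ (x_i·y_{i+1} − x_{i+1}·y_i), indices taken mod 6.
Cross-terms: -4, 2, 36, 36, 36, 36  ⇒  Σ = 142
Area = |Σ|/2 = 71.
Hole:
Apply Gauss's area formula: 2A = Σ (x_i·y_{i+1} − x_{i+1}·y_i), indices taken mod 5.
Σ = (3) + (-3) + (-3) + (15) + (-3) = 9
Area = |Σ|/2 = 4.5.
Net area = 71 − 4.5 = 66.5.

66.5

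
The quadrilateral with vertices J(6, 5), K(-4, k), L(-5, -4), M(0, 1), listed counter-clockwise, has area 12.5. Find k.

Write out the shoelace sum; only the two edges meeting at K involve k:
2·Area = [(6·k − (-4)·5) + ((-4)·(-4) − (-5)·k)] + -11
       = 11·k + 25 = 25
⇒ k = 0.

0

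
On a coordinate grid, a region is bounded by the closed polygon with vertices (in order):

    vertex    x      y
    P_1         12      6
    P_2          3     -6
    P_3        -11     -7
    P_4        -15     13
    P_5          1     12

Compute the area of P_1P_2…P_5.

378

P_1→P_2: (12)(-6) − (3)(6) = -90
P_2→P_3: (3)(-7) − (-11)(-6) = -87
P_3→P_4: (-11)(13) − (-15)(-7) = -248
P_4→P_5: (-15)(12) − (1)(13) = -193
P_5→P_1: (1)(6) − (12)(12) = -138
Σ = -756
Area = |Σ|/2 = 378.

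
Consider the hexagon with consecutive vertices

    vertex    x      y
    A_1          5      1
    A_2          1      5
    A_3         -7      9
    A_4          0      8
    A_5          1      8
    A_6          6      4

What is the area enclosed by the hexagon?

Apply the shoelace (surveyor's) formula: 2A = Σ (x_i·y_{i+1} − x_{i+1}·y_i), indices taken mod 6.
Σ = (24) + (44) + (-56) + (-8) + (-44) + (-14) = -54
Area = |Σ|/2 = 27.

27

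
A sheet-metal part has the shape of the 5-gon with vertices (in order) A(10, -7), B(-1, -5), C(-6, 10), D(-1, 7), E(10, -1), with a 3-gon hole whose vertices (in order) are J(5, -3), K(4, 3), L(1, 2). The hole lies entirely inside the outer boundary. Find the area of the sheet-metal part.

119.5

Outer boundary:
Σ = (-57) + (-40) + (-32) + (-69) + (-60) = -258
Area = |Σ|/2 = 129.
Hole:
Apply the surveyor's formula: 2A = Σ (x_i·y_{i+1} − x_{i+1}·y_i), indices taken mod 3.
Σ = (27) + (5) + (-13) = 19
Area = |Σ|/2 = 9.5.
Net area = 129 − 9.5 = 119.5.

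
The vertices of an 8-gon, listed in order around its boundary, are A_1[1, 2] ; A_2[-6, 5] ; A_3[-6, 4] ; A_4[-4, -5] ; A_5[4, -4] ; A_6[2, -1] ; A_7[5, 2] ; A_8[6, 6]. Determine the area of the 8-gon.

Apply Gauss's area formula: 2A = Σ (x_i·y_{i+1} − x_{i+1}·y_i), indices taken mod 8.
Σ = (17) + (6) + (46) + (36) + (4) + (9) + (18) + (6) = 142
Area = |Σ|/2 = 71.

71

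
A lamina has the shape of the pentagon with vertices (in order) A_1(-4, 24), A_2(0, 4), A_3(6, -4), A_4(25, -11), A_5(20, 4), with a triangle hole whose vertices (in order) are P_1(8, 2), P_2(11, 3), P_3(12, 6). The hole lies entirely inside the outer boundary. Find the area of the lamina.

401

Outer boundary:
Apply the shoelace (surveyor's) formula: 2A = Σ (x_i·y_{i+1} − x_{i+1}·y_i), indices taken mod 5.
Cross-terms: -16, -24, 34, 320, 496  ⇒  Σ = 810
Area = |Σ|/2 = 405.
Hole:
Σ = (2) + (30) + (-24) = 8
Area = |Σ|/2 = 4.
Net area = 405 − 4 = 401.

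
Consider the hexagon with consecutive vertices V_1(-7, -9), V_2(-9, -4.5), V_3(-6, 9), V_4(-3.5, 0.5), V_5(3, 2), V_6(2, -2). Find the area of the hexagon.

89.75

Apply the shoelace (surveyor's) formula: 2A = Σ (x_i·y_{i+1} − x_{i+1}·y_i), indices taken mod 6.
V_1→V_2: (-7)(-4.5) − (-9)(-9) = -49.5
V_2→V_3: (-9)(9) − (-6)(-4.5) = -108
V_3→V_4: (-6)(0.5) − (-3.5)(9) = 28.5
V_4→V_5: (-3.5)(2) − (3)(0.5) = -8.5
V_5→V_6: (3)(-2) − (2)(2) = -10
V_6→V_1: (2)(-9) − (-7)(-2) = -32
Σ = -179.5
Area = |Σ|/2 = 89.75.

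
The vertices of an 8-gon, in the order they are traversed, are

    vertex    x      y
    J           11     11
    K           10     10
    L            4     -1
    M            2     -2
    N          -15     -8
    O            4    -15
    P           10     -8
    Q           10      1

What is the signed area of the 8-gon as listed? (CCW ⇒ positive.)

231

Cross-terms: 0, -50, -6, -46, 257, 118, 90, 99  ⇒  Σ = 462
Signed area = Σ/2 = 231 (positive ⇒ counter-clockwise traversal).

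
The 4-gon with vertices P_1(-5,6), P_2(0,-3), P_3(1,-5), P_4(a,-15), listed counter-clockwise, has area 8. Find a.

8

The doubled signed area Σ (x_i y_{i+1} − x_{i+1} y_i) is linear in a.
With a=0 it equals -72; the coefficient of a is 11 (from the two edges through P_4).
So 11·a + -72 = 2·8 = 16 ⇒ a = 8.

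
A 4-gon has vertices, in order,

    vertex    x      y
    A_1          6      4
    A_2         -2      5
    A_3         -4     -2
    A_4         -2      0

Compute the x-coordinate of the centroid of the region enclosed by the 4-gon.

Apply the surveyor's formula. First the cross-terms c_i = x_i·y_{i+1} − x_{i+1}·y_i:
  38, 24, -4, -8  ⇒  2A = 50, A = 25.
Then Σ (x_i + x_{i+1})·c_i = 0, so x̄ = 0 / (6·25) = 0.

0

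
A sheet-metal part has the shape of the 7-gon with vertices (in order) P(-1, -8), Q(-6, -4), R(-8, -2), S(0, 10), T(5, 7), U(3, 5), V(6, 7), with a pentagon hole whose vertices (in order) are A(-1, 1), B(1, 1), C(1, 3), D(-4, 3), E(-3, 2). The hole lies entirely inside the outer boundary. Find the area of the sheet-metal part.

112.5

Outer boundary:
Apply the shoelace formula: 2A = Σ (x_i·y_{i+1} − x_{i+1}·y_i), indices taken mod 7.
Σ = (-44) + (-20) + (-80) + (-50) + (4) + (-9) + (-41) = -240
Area = |Σ|/2 = 120.
Hole:
Apply Gauss's area formula: 2A = Σ (x_i·y_{i+1} − x_{i+1}·y_i), indices taken mod 5.
Σ = (-2) + (2) + (15) + (1) + (-1) = 15
Area = |Σ|/2 = 7.5.
Net area = 120 − 7.5 = 112.5.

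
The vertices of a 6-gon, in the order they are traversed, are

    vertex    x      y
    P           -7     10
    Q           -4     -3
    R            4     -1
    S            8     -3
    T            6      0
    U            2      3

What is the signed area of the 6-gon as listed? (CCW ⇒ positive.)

Apply Gauss's area formula: 2A = Σ (x_i·y_{i+1} − x_{i+1}·y_i), indices taken mod 6.
Cross-terms: 61, 16, -4, 18, 18, 41  ⇒  Σ = 150
Signed area = Σ/2 = 75 (positive ⇒ counter-clockwise traversal).

75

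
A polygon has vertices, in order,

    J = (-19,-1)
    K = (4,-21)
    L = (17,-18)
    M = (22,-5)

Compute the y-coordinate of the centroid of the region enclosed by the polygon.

-1888/189

Apply the shoelace (surveyor's) formula. First the cross-terms c_i = x_i·y_{i+1} − x_{i+1}·y_i:
  403, 285, 311, -117  ⇒  2A = 882, A = 441.
Then Σ (y_i + y_{i+1})·c_i = -26432, so ȳ = -26432 / (6·441) = -1888/189.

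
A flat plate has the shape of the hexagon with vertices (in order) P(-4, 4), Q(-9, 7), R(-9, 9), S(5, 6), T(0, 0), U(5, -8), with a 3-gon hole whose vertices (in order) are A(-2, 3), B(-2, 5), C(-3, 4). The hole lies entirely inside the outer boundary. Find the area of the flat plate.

59.5

Outer boundary:
P→Q: (-4)(7) − (-9)(4) = 8
Q→R: (-9)(9) − (-9)(7) = -18
R→S: (-9)(6) − (5)(9) = -99
S→T: (5)(0) − (0)(6) = 0
T→U: (0)(-8) − (5)(0) = 0
U→P: (5)(4) − (-4)(-8) = -12
Σ = -121
Area = |Σ|/2 = 60.5.
Hole:
Σ = (-4) + (7) + (-1) = 2
Area = |Σ|/2 = 1.
Net area = 60.5 − 1 = 59.5.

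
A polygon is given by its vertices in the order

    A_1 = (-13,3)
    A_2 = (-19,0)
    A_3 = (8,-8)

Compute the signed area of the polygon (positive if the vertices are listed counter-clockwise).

Apply the surveyor's formula: 2A = Σ (x_i·y_{i+1} − x_{i+1}·y_i), indices taken mod 3.
Σ = (57) + (152) + (-80) = 129
Signed area = Σ/2 = 64.5 (positive ⇒ counter-clockwise traversal).

64.5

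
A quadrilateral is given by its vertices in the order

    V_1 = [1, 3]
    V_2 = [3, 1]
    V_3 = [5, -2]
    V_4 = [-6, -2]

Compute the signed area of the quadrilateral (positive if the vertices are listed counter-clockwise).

Cross-terms: -8, -11, -22, -16  ⇒  Σ = -57
Signed area = Σ/2 = -28.5 (negative ⇒ clockwise traversal).

-28.5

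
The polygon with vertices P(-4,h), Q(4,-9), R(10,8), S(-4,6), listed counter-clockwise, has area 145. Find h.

Write out the shoelace sum; only the two edges meeting at P involve h:
2·Area = [((-4)·h − (-4)·6) + ((-4)·(-9) − 4·h)] + 214
       = -8·h + 274 = 290
⇒ h = -2.

-2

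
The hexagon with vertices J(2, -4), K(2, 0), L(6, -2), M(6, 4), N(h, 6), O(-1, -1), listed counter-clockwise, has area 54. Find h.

Write out the shoelace sum; only the two edges meeting at N involve h:
2·Area = [(6·6 − h·4) + (h·(-1) − (-1)·6)] + 46
       = -5·h + 88 = 108
⇒ h = -4.

-4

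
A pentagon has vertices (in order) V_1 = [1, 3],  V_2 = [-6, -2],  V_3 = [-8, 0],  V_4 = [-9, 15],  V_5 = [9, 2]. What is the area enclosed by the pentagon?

Apply the surveyor's formula: 2A = Σ (x_i·y_{i+1} − x_{i+1}·y_i), indices taken mod 5.
Σ = (16) + (-16) + (-120) + (-153) + (25) = -248
Area = |Σ|/2 = 124.

124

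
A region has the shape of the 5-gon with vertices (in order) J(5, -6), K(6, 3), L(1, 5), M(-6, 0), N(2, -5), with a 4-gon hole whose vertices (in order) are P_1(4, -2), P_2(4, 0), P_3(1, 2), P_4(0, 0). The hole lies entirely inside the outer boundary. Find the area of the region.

Outer boundary:
J→K: (5)(3) − (6)(-6) = 51
K→L: (6)(5) − (1)(3) = 27
L→M: (1)(0) − (-6)(5) = 30
M→N: (-6)(-5) − (2)(0) = 30
N→J: (2)(-6) − (5)(-5) = 13
Σ = 151
Area = |Σ|/2 = 75.5.
Hole:
Apply the shoelace (surveyor's) formula: 2A = Σ (x_i·y_{i+1} − x_{i+1}·y_i), indices taken mod 4.
P_1→P_2: (4)(0) − (4)(-2) = 8
P_2→P_3: (4)(2) − (1)(0) = 8
P_3→P_4: (1)(0) − (0)(2) = 0
P_4→P_1: (0)(-2) − (4)(0) = 0
Σ = 16
Area = |Σ|/2 = 8.
Net area = 75.5 − 8 = 67.5.

67.5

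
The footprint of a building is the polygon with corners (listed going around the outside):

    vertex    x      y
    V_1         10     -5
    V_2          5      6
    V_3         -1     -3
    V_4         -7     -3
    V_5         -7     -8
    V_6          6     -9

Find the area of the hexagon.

132

V_1→V_2: (10)(6) − (5)(-5) = 85
V_2→V_3: (5)(-3) − (-1)(6) = -9
V_3→V_4: (-1)(-3) − (-7)(-3) = -18
V_4→V_5: (-7)(-8) − (-7)(-3) = 35
V_5→V_6: (-7)(-9) − (6)(-8) = 111
V_6→V_1: (6)(-5) − (10)(-9) = 60
Σ = 264
Area = |Σ|/2 = 132.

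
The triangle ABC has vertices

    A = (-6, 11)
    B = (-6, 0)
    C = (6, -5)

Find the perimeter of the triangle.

|AB| = √((0)² + (-11)²) = √121 = 11
|BC| = √((12)² + (-5)²) = √169 = 13
|CA| = √((-12)² + (16)²) = √400 = 20
Perimeter = 11 + 13 + 20 = 44.

44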